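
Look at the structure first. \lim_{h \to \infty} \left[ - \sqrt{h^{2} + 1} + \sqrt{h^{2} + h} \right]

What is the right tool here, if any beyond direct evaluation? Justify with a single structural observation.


Verdict: conjugate multiplication — divergence minus divergence hides a finite answer — expose it by pairing \sqrt{h^{2} + h} - \sqrt{h^{2} + 1} with its conjugate.


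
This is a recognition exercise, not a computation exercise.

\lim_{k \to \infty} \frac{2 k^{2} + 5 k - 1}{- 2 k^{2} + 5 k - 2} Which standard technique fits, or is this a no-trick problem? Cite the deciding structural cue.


Technique: dominant-term comparison — growth-rate triage: the leading powers of k decide the limit, everything else is noise. Viewed as a single quotient this is an ∞/∞ form — an at-infinity application of l'Hôpital's rule would also resolve it; comparing leading growth reads the answer without differentiating.


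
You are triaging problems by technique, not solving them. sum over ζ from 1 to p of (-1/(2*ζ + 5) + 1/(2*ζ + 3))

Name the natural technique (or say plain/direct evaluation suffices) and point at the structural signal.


Diagnosis: telescoping — a difference of consecutive values of one function (1/(2*ζ + 3) at one index and the next) — telescoping by construction.


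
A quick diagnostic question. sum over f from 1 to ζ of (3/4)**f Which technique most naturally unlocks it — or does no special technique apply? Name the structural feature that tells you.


Best approach: the geometric series formula — each summand is the previous one scaled by 3/4; that constant multiplier is itself the geometric structure.


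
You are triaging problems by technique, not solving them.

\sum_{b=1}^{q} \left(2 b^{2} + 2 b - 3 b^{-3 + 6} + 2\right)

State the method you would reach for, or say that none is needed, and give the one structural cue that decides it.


Best approach: no special technique — Faulhaber territory: sum each constant-multiple power of b with its closed-form formula, no trick required.


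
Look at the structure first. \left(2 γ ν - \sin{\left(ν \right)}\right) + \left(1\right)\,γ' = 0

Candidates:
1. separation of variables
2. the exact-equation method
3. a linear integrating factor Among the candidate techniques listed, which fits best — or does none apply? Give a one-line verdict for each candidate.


Technique: a linear integrating factor — the unknown enters only to the first power against a nonzero forcing term — the integrating-factor template applies directly.
- separation of variables: no division isolates the independent variable from the unknown.
- the exact-equation method — the mixed partial derivatives differ, so the left side is not a total differential.
- a linear integrating factor: a fit — the right tool for this form.


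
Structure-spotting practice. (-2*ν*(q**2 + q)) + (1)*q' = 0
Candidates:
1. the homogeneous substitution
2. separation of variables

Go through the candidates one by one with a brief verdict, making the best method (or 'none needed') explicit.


Best approach: separation of variables — separating collects all q-dependence with the derivative and leaves all ν-dependence opposite: variables separate. A Bernoulli substitution applies to this equation as given; separation takes the same equation in its displayed form.
- the homogeneous substitution: the slope changes under joint rescaling, failing the degree-zero test.
- separation of variables — yes — fits the structure here.


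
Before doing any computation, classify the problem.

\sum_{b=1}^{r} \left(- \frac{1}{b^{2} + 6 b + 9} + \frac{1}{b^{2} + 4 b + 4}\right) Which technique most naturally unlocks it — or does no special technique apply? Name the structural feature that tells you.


Method: telescoping — difference-of-shifts structure (each term adds \frac{1}{b^{2} + 4 b + 4}, then subtracts its one-index-advanced value, which the following term adds back) leaves only the first and last pieces standing.


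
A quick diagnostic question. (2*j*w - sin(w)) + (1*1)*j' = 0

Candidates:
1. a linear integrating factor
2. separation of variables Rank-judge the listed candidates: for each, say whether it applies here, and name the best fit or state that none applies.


Verdict: a linear integrating factor — the unknown enters only to the first power against a nonzero forcing term — the integrating-factor template applies directly.
- a linear integrating factor: applies; the problem has the shape this method handles.
- separation of variables: the two dependences are entangled, not a clean product of one-variable pieces.


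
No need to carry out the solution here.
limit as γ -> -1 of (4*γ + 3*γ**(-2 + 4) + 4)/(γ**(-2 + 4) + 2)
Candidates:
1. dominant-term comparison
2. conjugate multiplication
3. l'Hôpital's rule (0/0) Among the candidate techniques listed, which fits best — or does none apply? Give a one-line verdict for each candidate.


Best approach: no special technique — the expression is continuous at -1 — substitute and evaluate; no indeterminate form appears.
- dominant-term comparison — no dominant power emerges to decide the limit by degree comparison.
- conjugate multiplication: there are no radicals in tension whose conjugate would simplify matters.
- l'Hôpital's rule (0/0) — evaluation at the point is determinate, so the rule has nothing to repair.


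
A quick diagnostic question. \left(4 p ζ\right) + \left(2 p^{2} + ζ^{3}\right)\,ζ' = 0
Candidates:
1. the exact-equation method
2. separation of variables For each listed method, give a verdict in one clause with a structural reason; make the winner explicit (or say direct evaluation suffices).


Technique: the exact-equation method — checking ∂/∂ζ of 4 p ζ against ∂/∂p of 2 p^{2} + ζ^{3}: they match — the equation is exact as it stands.
- the exact-equation method — yes, a natural case for it.
- separation of variables — the two dependences are entangled, not a clean product of one-variable pieces.


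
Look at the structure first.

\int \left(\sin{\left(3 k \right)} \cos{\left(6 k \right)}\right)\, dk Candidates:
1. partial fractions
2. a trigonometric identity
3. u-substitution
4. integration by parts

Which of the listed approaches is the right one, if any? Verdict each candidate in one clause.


Technique: a trigonometric identity — the product \sin{\left(3 k \right)} \cos{\left(6 k \right)} converts to a sum of single-frequency sinusoids via the product-to-sum identity.
- partial fractions — the expression is not a ratio of polynomials that decomposes further.
- a trigonometric identity: a fit — the right tool for this form.
- u-substitution: no subexpression of the integrand serves as a whole-integral substitution inner — individual terms may offer their own, but none carries its derivative as a factor of the full integrand; a working change of variable would have to be constructed from outside the expression.
- integration by parts: not the fit here: there is no polynomial factor to ladder down — parts can still close the trigonometric product by recursion, though the identity rewrite is the direct route.


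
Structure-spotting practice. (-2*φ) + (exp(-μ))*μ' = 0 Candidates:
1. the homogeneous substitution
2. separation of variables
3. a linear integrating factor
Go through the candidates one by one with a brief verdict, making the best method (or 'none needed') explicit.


Technique: separation of variables — one side of the product carries the independent variable, the other the unknown — the textbook separation shape.
- the homogeneous substitution: rescaling both variables together changes the slope, so no ratio substitution collapses it.
- separation of variables — applies; the problem has the shape this method handles.
- a linear integrating factor: the unknown enters nonlinearly (through a power, a denominator, or a transcendental function), which the linear integrating-factor recipe cannot absorb as-is — any repair would come from a preliminary substitution, not the factor.


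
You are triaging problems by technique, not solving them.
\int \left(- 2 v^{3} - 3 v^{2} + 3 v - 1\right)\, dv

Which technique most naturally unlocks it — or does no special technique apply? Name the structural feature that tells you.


Verdict: no special technique — scan for structure and find none: constant multiples of powers of v, integrate directly.


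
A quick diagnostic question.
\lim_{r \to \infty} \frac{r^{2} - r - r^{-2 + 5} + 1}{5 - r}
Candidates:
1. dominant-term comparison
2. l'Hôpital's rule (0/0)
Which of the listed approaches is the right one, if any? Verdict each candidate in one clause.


Best approach: dominant-term comparison — divide through by the highest power of r; every lower-order term dies and the dominant terms decide the limit.
- dominant-term comparison — applicable, and directly so.
- l'Hôpital's rule (0/0) — no 0/0 form appears: written as one quotient, top and bottom both grow without bound, and the ratio is decided by their leading terms.


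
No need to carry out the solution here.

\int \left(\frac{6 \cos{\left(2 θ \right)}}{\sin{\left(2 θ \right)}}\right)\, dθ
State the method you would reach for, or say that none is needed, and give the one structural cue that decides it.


Diagnosis: u-substitution — read it as f(\sin{\left(2 θ \right)}) times a constant multiple of d(\sin{\left(2 θ \right)}): one substitution, u = \sin{\left(2 θ \right)}, finishes it.


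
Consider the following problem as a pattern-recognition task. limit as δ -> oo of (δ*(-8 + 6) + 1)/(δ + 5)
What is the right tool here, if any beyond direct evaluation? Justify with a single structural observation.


Method: dominant-term comparison — divide through by the highest power of δ; every lower-order term dies and the dominant terms decide the limit. Viewed as a single quotient this is an ∞/∞ form — an at-infinity application of l'Hôpital's rule would also resolve it; comparing leading growth reads the answer without differentiating.


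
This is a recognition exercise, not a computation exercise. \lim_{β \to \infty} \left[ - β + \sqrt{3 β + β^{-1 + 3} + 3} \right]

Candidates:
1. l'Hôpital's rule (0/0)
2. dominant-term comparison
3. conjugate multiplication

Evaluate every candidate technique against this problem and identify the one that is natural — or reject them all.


Verdict: conjugate multiplication — \sqrt{3 β + β^{-1 + 3} + 3} and β both blow up, but their difference is tame once the conjugate rationalizes it.
- l'Hôpital's rule (0/0) — no quotient structure at all: the clash is ∞ minus ∞, which rationalizing converts into a tractable ratio.
- dominant-term comparison: no dominant power emerges to decide the limit by degree comparison.
- conjugate multiplication: yes, a natural case for it.


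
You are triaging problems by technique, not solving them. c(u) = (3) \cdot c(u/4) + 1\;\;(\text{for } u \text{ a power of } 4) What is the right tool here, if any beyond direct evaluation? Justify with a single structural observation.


Verdict: the master substitution — treat m = log base 4 of u as the new clock: one recursion step advances m by one while u scales by 4.


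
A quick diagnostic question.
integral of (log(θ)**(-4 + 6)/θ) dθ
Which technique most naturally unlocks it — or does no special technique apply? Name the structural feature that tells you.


Technique: u-substitution — collected, the integrand has one factor that is, up to a constant, the derivative of an inner expression the rest depends on — substitute for that inner expression.


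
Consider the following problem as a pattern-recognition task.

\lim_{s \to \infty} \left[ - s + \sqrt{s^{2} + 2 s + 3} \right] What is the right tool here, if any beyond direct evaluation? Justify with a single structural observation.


Diagnosis: conjugate multiplication — the difference \sqrt{s^{2} + 2 s + 3} - s is an ∞ − ∞ stalemate; its conjugate partner breaks the tie.


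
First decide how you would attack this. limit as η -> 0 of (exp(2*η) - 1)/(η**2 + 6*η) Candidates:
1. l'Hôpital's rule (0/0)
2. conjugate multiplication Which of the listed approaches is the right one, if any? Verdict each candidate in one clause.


Best approach: l'Hôpital's rule (0/0) — both numerator and denominator vanish at 0: the genuine 0/0 indeterminate that l'Hôpital exists for. One could equally expand both pieces locally and compare leading terms; the rule does that in one stroke.
- l'Hôpital's rule (0/0): yes, a natural case for it.
- conjugate multiplication — no divergent radical difference is present for a conjugate pair to cancel.


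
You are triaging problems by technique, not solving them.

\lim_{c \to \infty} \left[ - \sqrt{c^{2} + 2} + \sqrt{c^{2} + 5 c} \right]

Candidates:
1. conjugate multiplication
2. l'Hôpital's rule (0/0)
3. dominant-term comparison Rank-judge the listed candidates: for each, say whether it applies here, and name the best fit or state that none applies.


Verdict: conjugate multiplication — turning the difference into a conjugate-rationalized ratio makes the limit readable.
- conjugate multiplication: applies; the problem has the shape this method handles.
- l'Hôpital's rule (0/0): no quotient structure at all: the clash is ∞ minus ∞, which rationalizing converts into a tractable ratio.
- dominant-term comparison: no dominant-degree comparison decides it.


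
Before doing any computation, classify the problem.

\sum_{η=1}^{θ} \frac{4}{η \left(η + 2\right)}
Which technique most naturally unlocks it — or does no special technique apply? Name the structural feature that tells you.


Method: telescoping — integer-spaced poles in \frac{4}{η \left(η + 2\right)} are the telescoping signature in disguise.


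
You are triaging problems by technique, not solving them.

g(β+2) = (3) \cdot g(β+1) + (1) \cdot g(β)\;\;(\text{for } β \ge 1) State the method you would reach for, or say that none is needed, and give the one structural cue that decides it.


Method: the characteristic-root method — because shifting β leaves the equation's coefficients unchanged, exponential trials reduce it to algebra.


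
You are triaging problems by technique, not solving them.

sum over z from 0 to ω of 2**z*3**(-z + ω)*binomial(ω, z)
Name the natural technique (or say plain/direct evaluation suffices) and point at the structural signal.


Best approach: the binomial theorem — the binomial coefficients weight matched powers of 2 and 3, which is exactly the expansion of a binomial power.


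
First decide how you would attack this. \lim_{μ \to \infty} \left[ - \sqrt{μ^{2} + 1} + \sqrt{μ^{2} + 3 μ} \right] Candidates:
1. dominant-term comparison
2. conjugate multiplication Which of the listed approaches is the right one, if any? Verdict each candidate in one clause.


Method: conjugate multiplication — both pieces blow up but their difference is finite; the conjugate trick rationalizes \sqrt{μ^{2} + 3 μ} - \sqrt{μ^{2} + 1}.
- dominant-term comparison — no ranking of term growth rates resolves the limit here.
- conjugate multiplication: applicable, and directly so.


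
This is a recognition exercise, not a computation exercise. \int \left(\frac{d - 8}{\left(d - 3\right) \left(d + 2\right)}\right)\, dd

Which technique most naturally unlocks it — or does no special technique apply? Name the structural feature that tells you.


Verdict: partial fractions — a proper rational integrand whose denominator splits into simpler factors — decompose into partial fractions first.


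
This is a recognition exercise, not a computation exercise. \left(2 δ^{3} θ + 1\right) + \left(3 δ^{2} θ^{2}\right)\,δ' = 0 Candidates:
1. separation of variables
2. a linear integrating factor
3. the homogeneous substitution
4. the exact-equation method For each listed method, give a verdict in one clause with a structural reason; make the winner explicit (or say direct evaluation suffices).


Best approach: the exact-equation method — the mixed-partials test passes for 2 δ^{3} θ + 1 and 3 δ^{2} θ^{2}, so a potential function exists as presented.
- separation of variables — no division isolates the independent variable from the unknown.
- a linear integrating factor: the unknown enters nonlinearly (through a power, a denominator, or a transcendental function), which the linear integrating-factor recipe cannot absorb as-is — any repair would come from a preliminary substitution, not the factor.
- the homogeneous substitution: the slope changes under joint rescaling, failing the degree-zero test.
- the exact-equation method: a fit — the right tool for this form.


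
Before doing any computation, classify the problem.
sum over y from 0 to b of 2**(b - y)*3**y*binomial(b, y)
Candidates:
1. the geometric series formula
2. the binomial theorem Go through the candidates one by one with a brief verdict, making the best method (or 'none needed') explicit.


Technique: the binomial theorem — the summand is term y of a binomial expansion in 3 and 2; the whole sum is a single power.
- the geometric series formula: consecutive terms are not related by a fixed multiplier.
- the binomial theorem: applies; the problem has the shape this method handles.


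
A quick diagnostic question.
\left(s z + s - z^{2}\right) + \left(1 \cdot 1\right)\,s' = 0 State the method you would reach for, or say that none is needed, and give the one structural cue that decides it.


Technique: a linear integrating factor — linear in the unknown with genuine forcing: multiply through by the exponential of the integrated coefficient and the left side closes into one derivative.


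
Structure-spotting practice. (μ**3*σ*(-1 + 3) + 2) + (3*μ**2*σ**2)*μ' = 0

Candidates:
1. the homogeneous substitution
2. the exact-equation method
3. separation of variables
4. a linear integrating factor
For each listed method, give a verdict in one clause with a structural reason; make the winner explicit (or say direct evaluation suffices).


Verdict: the exact-equation method — because the two cross partials coincide, the form is conservative as written — recover its potential in (σ, μ).
- the homogeneous substitution — the ratio substitution does not collapse this equation.
- the exact-equation method — a fit — the right tool for this form.
- separation of variables: the two dependences are entangled, not a clean product of one-variable pieces.
- a linear integrating factor: the unknown enters nonlinearly (through a power, a denominator, or a transcendental function), which the linear integrating-factor recipe cannot absorb as-is — any repair would come from a preliminary substitution, not the factor.


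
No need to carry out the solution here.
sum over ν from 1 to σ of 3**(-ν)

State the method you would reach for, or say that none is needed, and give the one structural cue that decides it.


Diagnosis: the geometric series formula — consecutive terms stand in a fixed index-free ratio — the geometric sum formula closes it.


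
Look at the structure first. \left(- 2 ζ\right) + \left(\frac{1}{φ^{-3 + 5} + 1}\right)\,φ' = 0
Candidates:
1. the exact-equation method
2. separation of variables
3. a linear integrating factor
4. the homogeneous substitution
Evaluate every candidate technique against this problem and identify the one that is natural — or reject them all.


Technique: separation of variables — separating collects all φ-dependence with the derivative and leaves all ζ-dependence opposite: variables separate.
- the exact-equation method: any potential here is of the trivial single-variable kind; the exact method earns its name only with genuine cross terms.
- separation of variables — a fit — the right tool for this form.
- a linear integrating factor: the unknown enters nonlinearly (through a power, a denominator, or a transcendental function), which the linear integrating-factor recipe cannot absorb as-is — any repair would come from a preliminary substitution, not the factor.
- the homogeneous substitution — the slope does not depend on the ratio of the variables alone.


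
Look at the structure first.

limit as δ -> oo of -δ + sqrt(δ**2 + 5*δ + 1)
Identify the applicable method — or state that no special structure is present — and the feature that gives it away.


Method: conjugate multiplication — turning the difference into a conjugate-rationalized ratio makes the limit readable.


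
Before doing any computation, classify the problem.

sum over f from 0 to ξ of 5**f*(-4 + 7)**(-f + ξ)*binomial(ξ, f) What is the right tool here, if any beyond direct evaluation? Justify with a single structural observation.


Best approach: the binomial theorem — terms weighting binomial(ξ, f) against matched powers of 5 and (-4 + 7) reassemble into (5 + (-4 + 7))^ξ by the binomial theorem.


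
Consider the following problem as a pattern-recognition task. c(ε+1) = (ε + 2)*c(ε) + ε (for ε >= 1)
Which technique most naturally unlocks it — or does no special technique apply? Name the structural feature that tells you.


Best approach: a summation factor — an index-dependent multiplier ε + 2 rules out characteristic roots; a summation factor converts it to a pure difference.


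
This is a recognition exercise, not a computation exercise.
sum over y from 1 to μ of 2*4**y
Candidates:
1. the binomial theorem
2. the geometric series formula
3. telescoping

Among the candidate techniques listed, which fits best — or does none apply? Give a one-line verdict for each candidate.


Diagnosis: the geometric series formula — the ratio of consecutive terms is the constant 4, independent of the index — a geometric sum.
- the binomial theorem: the terms lack the binomial-coefficient-weighted complementary-power pattern of an expansion.
- the geometric series formula — yes, a natural case for it.
- telescoping: the terms as presented offer no neighboring cancellation — a telescoping rewrite may exist, but the displayed structure does not hand one over.


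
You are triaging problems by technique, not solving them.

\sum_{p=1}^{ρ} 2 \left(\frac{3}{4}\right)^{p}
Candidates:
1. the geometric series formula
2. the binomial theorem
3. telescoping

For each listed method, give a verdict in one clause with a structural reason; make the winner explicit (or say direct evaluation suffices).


Best approach: the geometric series formula — term-over-term division gives \frac{3}{4} every time — index-free ratio, geometric sum formula applies.
- the geometric series formula: yes, a natural case for it.
- the binomial theorem: the terms do not reassemble into a binomial power.
- telescoping: the summand is not presented as a shifted difference — a telescoping rewrite may exist, but the displayed structure does not offer one.


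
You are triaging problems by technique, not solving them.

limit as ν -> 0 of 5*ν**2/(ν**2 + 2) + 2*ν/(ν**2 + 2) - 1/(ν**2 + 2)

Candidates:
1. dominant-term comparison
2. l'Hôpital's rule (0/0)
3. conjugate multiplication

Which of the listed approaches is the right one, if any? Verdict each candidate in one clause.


Verdict: no special technique — the function is continuous at 0; evaluation is itself the limit, no machinery required.
- dominant-term comparison: this limit is not decided by comparing leading-term growth at infinity.
- l'Hôpital's rule (0/0) — evaluation at the point is determinate, so the rule has nothing to repair.
- conjugate multiplication — multiplying by a conjugate would not remove any indeterminacy here.


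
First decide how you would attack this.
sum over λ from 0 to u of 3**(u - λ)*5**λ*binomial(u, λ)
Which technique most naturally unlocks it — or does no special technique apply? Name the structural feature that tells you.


Verdict: the binomial theorem — the binomial coefficients weight matched powers of 5 and 3, which is exactly the expansion of a binomial power.


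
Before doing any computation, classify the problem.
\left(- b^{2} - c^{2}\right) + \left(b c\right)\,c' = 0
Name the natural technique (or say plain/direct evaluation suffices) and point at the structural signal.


Verdict: the homogeneous substitution — scaling b and c together leaves the slope fixed — it depends only on c/b, so substitute the ratio. A Bernoulli substitution is a fair alternative on this equation directly; the homogeneous reading takes it as given.


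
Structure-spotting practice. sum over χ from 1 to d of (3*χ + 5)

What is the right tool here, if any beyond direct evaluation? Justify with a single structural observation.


Technique: no special technique — no ratio, no shift structure, no binomial pattern: sum the constant-multiple powers of χ with known formulas.


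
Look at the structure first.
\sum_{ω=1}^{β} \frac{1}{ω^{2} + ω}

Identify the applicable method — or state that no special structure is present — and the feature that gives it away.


Diagnosis: telescoping — the summand \frac{1}{ω^{2} + ω} decomposes into fractions whose poles differ by an integer shift — the series collapses.


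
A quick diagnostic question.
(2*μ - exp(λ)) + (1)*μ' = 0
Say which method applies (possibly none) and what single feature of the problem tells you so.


Verdict: a linear integrating factor — the unknown enters only to the first power against a nonzero forcing term — the integrating-factor template applies directly.


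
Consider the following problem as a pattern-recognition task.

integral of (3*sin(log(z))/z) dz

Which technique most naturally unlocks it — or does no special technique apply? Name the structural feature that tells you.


Method: u-substitution — collected, the integrand has one factor that is, up to a constant, the derivative of an inner expression the rest depends on — substitute for that inner expression.


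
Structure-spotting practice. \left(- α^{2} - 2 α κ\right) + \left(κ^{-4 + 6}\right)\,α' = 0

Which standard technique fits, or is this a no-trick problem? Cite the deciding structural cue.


Best approach: the homogeneous substitution — solved for the derivative, the right side is unchanged under scaling κ and α together — it depends only on the ratio α/κ, so substitute a single ratio variable. A Bernoulli rewrite works here as the equation stands — the homogeneous substitution is the more immediate reading.


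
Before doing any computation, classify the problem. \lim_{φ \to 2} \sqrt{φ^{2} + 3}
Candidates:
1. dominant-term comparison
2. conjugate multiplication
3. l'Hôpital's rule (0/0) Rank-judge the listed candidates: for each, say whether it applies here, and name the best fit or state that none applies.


Diagnosis: no special technique — no zero denominators, no indeterminate clash at 2 — substitute and read off the value.
- dominant-term comparison — this limit is not decided by comparing leading-term growth at infinity.
- conjugate multiplication: no difference of divergent radicals appears, so rationalizing has nothing to cancel.
- l'Hôpital's rule (0/0) — substituting the point produces a determinate value, not a 0 over 0 clash.


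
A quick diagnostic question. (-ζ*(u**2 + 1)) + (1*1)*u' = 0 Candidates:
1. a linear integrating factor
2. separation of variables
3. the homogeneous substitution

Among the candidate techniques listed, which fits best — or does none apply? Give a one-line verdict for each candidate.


Technique: separation of variables — separating collects all u-dependence with the derivative and leaves all ζ-dependence opposite: variables separate.
- a linear integrating factor: the unknown enters nonlinearly (through a power, a denominator, or a transcendental function), which the linear integrating-factor recipe cannot absorb as-is — any repair would come from a preliminary substitution, not the factor.
- separation of variables — a fit — the right tool for this form.
- the homogeneous substitution — solved for the derivative, the right side changes under joint scaling of the two variables.


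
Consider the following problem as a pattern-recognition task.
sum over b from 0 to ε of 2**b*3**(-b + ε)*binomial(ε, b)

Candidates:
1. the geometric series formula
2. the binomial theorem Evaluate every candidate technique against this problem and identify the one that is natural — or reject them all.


Method: the binomial theorem — the binomial coefficients weight matched powers of 2 and 3, which is exactly the expansion of a binomial power.
- the geometric series formula: consecutive terms are not related by a fixed multiplier.
- the binomial theorem: applies; the problem has the shape this method handles.


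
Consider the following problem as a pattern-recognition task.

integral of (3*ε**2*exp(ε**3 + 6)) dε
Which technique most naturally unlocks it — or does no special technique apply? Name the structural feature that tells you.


Best approach: u-substitution — read it as f(ε**3 + 6) times a constant multiple of d(ε**3 + 6): one substitution, u = ε**3 + 6, finishes it.


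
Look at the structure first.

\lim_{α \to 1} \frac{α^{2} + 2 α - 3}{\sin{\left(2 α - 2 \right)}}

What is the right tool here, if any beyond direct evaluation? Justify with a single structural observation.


Method: l'Hôpital's rule (0/0) — both numerator and denominator vanish at 1: the genuine 0/0 indeterminate that l'Hôpital exists for. Known elementary limits would finish this too — the rule just bypasses the case analysis.


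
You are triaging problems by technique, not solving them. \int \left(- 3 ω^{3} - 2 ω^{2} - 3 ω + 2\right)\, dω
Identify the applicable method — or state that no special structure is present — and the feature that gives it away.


Diagnosis: no special technique — scan for structure and find none: constant multiples of powers of ω, integrate directly.


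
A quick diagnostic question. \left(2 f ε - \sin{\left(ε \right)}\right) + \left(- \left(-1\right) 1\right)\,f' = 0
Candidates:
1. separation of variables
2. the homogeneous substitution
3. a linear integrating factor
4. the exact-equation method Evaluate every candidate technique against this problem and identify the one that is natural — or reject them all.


Technique: a linear integrating factor — the unknown enters only to the first power against a nonzero forcing term — the integrating-factor template applies directly.
- separation of variables: no division isolates the independent variable from the unknown.
- the homogeneous substitution: the slope does not depend on the ratio of the variables alone.
- a linear integrating factor — applies; the problem has the shape this method handles.
- the exact-equation method — the mixed partial derivatives differ, so the left side is not a total differential.


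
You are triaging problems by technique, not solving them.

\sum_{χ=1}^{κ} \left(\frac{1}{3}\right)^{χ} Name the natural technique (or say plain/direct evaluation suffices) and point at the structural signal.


Verdict: the geometric series formula — each summand is the previous one scaled by \frac{1}{3}; that constant multiplier is itself the geometric structure.


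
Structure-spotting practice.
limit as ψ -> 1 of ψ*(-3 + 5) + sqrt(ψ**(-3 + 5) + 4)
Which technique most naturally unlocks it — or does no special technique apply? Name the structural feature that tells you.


Method: no special technique — the function is continuous at 1; evaluation is itself the limit, no machinery required.


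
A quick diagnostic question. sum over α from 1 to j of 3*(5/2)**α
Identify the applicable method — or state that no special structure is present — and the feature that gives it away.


Method: the geometric series formula — each summand is the previous one scaled by 5/2; that constant multiplier is itself the geometric structure.


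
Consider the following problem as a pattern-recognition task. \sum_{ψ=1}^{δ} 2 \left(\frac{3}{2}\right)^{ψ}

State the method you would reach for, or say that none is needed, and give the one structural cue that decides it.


Verdict: the geometric series formula — consecutive terms stand in a fixed index-free ratio — the geometric sum formula closes it.


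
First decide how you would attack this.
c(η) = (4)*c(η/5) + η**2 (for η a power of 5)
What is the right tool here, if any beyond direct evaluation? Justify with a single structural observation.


Best approach: the master substitution — recursion at η/5 is multiplicative in the index; logarithmic reindexing via η = 5^m linearizes it.


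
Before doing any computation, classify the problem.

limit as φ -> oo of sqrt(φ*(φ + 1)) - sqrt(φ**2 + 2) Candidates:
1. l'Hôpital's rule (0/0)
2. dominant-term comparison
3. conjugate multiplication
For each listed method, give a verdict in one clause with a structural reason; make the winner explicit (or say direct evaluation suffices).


Diagnosis: conjugate multiplication — the ∞ − ∞ radical form is the exact trigger for the conjugate maneuver.
- l'Hôpital's rule (0/0) — no quotient structure at all: the clash is ∞ minus ∞, which rationalizing converts into a tractable ratio.
- dominant-term comparison: this is not a rational comparison of growth rates at infinity.
- conjugate multiplication — yes — fits the structure here.


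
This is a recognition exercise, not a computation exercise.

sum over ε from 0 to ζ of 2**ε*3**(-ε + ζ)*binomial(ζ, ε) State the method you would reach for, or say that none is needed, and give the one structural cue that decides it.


Diagnosis: the binomial theorem — binomial(ζ, ε) weighting matched powers of 2 and 3 is the expanded form of (2 + 3)^ζ — fold it back up.


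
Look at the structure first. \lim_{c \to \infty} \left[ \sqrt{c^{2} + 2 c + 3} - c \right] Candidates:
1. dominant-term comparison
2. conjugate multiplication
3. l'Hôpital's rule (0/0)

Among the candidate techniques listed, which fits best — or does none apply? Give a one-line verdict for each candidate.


Diagnosis: conjugate multiplication — infinity minus infinity with a radical in play — multiply by the conjugate so the divergences of \sqrt{c^{2} + 2 c + 3} and c annihilate.
- dominant-term comparison — no dominant power emerges to decide the limit by degree comparison.
- conjugate multiplication: yes, a natural case for it.
- l'Hôpital's rule (0/0) — no quotient structure at all: the clash is ∞ minus ∞, which rationalizing converts into a tractable ratio.


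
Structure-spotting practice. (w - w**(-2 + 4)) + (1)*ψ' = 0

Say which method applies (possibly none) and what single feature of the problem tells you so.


Best approach: no special technique — the slope is a pure function of w; integrate both sides and be done.


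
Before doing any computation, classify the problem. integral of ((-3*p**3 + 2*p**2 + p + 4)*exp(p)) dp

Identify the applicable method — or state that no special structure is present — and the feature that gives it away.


Best approach: integration by parts — the integrand splits as -3*p**3 + 2*p**2 + p + 4 times exp(p) — repeatedly differentiating the polynomial part kills it, which is the parts ladder.


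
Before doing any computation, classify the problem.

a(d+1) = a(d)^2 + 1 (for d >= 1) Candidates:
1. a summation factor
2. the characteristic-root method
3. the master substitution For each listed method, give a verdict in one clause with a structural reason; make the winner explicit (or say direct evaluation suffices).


Best approach: no special technique — no ansatz, no master substitution, no summation factor survives the nonlinearity here.
- a summation factor: no summation factor applies — the rule is not linear in the sequence values.
- the characteristic-root method — nonlinearity rules out exponential-mode superposition from the start.
- the master substitution — there is no divide-the-index recursive argument.


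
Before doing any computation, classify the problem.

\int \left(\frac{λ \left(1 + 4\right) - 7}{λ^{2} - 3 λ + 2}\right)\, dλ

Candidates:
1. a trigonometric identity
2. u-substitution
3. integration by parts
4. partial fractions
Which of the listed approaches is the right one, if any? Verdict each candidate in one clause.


Diagnosis: partial fractions — λ^{2} - 3 λ + 2 splits into linear pieces, so the quotient is a sum of simple fractions — decompose before integrating.
- a trigonometric identity — with no trigonometric functions present, identity rewriting has no target.
- u-substitution: no subexpression of the integrand serves as a whole-integral substitution inner — individual terms may offer their own, but none carries its derivative as a factor of the full integrand; a working change of variable would have to be constructed from outside the expression.
- integration by parts — there is no nonconstant-polynomial-times-kernel split with an exp, sine, cosine (degree-1 argument), or logarithm partner.
- partial fractions — applicable, and directly so.


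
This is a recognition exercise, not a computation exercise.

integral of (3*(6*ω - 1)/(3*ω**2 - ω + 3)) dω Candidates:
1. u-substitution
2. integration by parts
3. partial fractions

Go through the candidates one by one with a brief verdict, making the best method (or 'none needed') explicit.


Technique: u-substitution — collected, the integrand has one factor that is, up to a constant, the derivative of an inner expression the rest depends on — substitute for that inner expression.
- u-substitution — applies; the problem has the shape this method handles.
- integration by parts: no split into a nonconstant polynomial times one of the standard kernels — exp, sine, or cosine of a linear argument, or a logarithm — applies here.
- partial fractions: the denominator is irreducible over the rationals — no rational-coefficient split into simpler fractions exists.


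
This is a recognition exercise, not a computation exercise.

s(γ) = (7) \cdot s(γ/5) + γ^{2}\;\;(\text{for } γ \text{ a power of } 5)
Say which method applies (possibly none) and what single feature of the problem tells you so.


Diagnosis: the master substitution — treat m = log base 5 of γ as the new clock: one recursion step advances m by one while γ scales by 5.


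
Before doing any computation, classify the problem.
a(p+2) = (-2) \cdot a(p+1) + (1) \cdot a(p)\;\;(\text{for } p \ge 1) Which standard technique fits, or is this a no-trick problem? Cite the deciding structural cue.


Method: the characteristic-root method — the recurrence is linear and homogeneous with constant coefficients, so the ansatz r^p turns it into a polynomial equation for r.


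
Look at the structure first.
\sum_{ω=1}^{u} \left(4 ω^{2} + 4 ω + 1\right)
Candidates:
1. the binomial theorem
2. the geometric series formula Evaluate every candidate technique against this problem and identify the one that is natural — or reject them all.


Diagnosis: no special technique — the sum is polynomial through and through; closed forms for each power of ω finish it directly.
- the binomial theorem — no binomial coefficients pair up with complementary powers here.
- the geometric series formula: the term-to-term ratio drifts with the index — the one thing the geometric formula cannot absorb.


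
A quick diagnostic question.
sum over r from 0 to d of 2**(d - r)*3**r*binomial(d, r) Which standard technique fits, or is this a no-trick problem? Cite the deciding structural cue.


Best approach: the binomial theorem — the binomial coefficients weight matched powers of 3 and 2, which is exactly the expansion of a binomial power.


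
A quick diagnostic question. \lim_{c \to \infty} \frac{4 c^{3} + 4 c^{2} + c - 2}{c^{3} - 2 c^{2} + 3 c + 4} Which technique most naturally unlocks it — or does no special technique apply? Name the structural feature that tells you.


Technique: dominant-term comparison — growth-rate triage: the leading powers of c decide the limit, everything else is noise. Viewed as a single quotient this is an ∞/∞ form — an at-infinity application of l'Hôpital's rule would also resolve it; comparing leading growth reads the answer without differentiating.
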